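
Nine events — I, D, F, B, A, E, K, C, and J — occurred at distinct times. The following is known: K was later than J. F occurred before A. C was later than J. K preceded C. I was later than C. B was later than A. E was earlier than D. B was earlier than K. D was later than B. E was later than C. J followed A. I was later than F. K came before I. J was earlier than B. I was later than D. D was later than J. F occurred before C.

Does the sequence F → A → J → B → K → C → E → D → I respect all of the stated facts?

yes

Check each stated constraint against the proposed order — e.g. J is ahead of D; F is ahead of I. Every pair is in the required order; nothing is violated.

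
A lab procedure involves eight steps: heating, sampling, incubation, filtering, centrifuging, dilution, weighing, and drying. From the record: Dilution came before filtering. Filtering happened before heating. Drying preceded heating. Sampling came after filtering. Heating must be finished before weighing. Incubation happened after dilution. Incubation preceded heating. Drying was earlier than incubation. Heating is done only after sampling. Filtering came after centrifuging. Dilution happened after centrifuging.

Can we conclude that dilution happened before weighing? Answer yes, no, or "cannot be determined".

yes

Chain the constraints: dilution → filtering → heating → weighing. Each link is directly stated, so dilution comes before weighing.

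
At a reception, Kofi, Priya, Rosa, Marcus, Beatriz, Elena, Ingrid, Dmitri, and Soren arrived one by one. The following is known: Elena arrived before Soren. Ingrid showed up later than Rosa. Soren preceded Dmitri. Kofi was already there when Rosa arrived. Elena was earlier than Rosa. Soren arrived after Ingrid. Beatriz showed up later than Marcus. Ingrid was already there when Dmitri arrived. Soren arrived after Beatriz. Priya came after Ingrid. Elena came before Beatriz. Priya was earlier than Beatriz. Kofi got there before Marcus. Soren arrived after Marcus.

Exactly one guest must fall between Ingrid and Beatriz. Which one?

Tracing the constraints gives Ingrid → Priya → Beatriz, so Priya sits after Ingrid and before Beatriz.
No other guest is forced both after Ingrid and before Beatriz.

Priya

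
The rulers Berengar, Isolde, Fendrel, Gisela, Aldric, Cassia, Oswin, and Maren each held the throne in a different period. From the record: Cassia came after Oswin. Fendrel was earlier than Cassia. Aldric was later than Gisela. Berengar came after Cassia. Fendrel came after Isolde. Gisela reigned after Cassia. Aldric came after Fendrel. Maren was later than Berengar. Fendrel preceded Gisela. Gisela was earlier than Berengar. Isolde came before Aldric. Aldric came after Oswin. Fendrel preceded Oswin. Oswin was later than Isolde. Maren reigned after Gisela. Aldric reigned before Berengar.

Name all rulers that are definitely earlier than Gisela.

Cassia, Fendrel, Isolde, Oswin

Directly stated before Gisela: Cassia and Fendrel.
Isolde reaches Gisela via Isolde → Fendrel → Gisela.
Oswin reaches Gisela via Oswin → Cassia → Gisela.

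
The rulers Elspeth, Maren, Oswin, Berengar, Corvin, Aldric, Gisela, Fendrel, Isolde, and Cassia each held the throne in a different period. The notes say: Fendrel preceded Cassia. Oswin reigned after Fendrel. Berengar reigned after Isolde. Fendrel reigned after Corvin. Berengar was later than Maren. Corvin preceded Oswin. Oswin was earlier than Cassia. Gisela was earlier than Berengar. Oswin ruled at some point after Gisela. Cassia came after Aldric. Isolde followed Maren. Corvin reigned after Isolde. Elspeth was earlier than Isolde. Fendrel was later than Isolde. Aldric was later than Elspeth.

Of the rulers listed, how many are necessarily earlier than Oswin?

Directly stated before Oswin: Corvin, Fendrel, and Gisela.
Elspeth reaches Oswin via Elspeth → Isolde → Fendrel → Oswin.
Isolde reaches Oswin via Isolde → Fendrel → Oswin.
Maren reaches Oswin via Maren → Isolde → Fendrel → Oswin.
That's Corvin, Elspeth, Fendrel, Gisela, Isolde, and Maren — 6 in all.

6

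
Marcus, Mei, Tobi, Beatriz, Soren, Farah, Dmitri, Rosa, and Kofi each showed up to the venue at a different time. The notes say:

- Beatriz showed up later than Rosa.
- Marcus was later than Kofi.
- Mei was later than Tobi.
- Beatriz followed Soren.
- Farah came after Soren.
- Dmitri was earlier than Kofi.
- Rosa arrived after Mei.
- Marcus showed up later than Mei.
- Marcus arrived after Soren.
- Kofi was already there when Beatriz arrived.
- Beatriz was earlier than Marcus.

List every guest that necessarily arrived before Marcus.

Beatriz, Dmitri, Kofi, Mei, Rosa, Soren, Tobi

Directly stated before Marcus: Beatriz, Kofi, Mei, and Soren.
Dmitri reaches Marcus via Dmitri → Kofi → Marcus.
Rosa reaches Marcus via Rosa → Beatriz → Marcus.
Tobi reaches Marcus via Tobi → Mei → Marcus.
No chain forces Farah ahead of Marcus.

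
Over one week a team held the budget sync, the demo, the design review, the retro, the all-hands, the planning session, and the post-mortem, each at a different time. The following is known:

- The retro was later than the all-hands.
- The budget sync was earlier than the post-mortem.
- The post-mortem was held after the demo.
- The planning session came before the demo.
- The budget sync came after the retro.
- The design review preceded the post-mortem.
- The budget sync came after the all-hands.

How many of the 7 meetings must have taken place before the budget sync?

2

Directly stated before the budget sync: the all-hands and the retro.
No chain forces the design review (or any of the others) ahead of the budget sync.
That's the all-hands and the retro — 2 in all.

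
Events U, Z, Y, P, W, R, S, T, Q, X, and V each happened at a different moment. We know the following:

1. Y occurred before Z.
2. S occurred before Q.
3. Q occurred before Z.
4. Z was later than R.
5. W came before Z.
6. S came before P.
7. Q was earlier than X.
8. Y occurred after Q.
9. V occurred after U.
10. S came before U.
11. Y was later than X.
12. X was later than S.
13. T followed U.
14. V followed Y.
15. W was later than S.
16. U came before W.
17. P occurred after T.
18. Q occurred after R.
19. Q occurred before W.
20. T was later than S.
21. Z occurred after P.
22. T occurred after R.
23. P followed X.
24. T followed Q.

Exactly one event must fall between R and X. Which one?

Q

Tracing the constraints gives R → Q → X, so Q sits after R and before X.
No other event is forced both after R and before X.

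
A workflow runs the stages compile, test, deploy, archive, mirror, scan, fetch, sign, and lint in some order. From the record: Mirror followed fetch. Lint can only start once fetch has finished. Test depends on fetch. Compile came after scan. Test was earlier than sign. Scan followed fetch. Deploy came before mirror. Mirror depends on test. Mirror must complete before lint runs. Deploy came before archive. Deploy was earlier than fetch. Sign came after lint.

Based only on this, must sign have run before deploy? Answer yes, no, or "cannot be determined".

Tracing the constraints gives deploy → fetch → lint → sign, so deploy must come before sign.
That means sign cannot be before deploy.

no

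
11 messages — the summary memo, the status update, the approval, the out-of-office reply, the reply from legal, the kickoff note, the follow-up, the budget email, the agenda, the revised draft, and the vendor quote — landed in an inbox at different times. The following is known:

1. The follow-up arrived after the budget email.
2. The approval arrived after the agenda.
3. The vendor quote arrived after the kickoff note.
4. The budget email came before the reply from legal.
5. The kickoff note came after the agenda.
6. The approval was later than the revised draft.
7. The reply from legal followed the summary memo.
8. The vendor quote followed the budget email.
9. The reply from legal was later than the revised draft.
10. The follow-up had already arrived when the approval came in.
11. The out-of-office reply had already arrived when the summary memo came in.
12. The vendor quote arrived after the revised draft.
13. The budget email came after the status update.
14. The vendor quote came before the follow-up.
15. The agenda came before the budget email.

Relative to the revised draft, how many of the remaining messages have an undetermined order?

6

Forced after the revised draft: the approval, the follow-up, the reply from legal, and the vendor quote.
That leaves the agenda, the budget email, the kickoff note, the out-of-office reply, the status update, and the summary memo with no forced order relative to the revised draft — 6.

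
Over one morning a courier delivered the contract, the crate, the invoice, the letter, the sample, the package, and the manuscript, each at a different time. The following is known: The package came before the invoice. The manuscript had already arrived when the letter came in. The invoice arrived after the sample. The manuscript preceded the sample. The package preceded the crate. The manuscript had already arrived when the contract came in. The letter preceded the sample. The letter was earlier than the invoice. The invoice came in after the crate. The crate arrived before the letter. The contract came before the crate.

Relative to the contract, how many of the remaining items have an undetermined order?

Forced before the contract: the manuscript; forced after the contract: the crate, the invoice, the letter, and the sample.
That leaves the package with no forced order relative to the contract — 1.

1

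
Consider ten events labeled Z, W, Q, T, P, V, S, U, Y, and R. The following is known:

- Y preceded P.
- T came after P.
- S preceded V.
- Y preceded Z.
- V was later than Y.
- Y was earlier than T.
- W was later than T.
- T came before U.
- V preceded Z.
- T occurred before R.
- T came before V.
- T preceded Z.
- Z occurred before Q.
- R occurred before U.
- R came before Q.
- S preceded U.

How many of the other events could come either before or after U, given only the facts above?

Forced before U: P, R, S, T, and Y.
That leaves Q, V, W, and Z with no forced order relative to U — 4.

4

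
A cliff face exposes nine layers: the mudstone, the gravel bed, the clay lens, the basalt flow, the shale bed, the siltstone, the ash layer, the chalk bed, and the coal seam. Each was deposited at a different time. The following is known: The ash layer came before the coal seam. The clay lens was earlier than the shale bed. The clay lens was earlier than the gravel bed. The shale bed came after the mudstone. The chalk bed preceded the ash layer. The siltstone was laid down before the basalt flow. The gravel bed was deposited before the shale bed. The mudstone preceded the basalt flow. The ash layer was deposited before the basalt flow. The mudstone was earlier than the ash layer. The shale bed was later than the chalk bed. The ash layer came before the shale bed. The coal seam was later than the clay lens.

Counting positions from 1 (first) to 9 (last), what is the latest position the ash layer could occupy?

The ash layer must come before the basalt flow, the coal seam, and the shale bed — 3 layers forced after it.
Everything else can be placed before the ash layer in some valid order, so the ash layer can sit as late as position 9 − 3 = 6.

6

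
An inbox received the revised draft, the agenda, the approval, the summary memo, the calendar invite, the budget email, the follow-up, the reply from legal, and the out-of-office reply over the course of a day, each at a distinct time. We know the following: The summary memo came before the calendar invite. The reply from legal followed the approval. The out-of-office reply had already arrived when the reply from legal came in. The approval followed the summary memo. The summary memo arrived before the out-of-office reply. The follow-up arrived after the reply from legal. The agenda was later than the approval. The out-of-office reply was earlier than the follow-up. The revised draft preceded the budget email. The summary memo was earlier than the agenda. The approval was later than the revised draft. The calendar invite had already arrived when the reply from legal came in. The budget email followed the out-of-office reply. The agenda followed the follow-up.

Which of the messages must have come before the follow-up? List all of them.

the approval, the calendar invite, the out-of-office reply, the reply from legal, the revised draft, the summary memo

Directly stated before the follow-up: the out-of-office reply and the reply from legal.
The approval reaches the follow-up via the approval → the reply from legal → the follow-up.
The calendar invite reaches the follow-up via the calendar invite → the reply from legal → the follow-up.
The revised draft reaches the follow-up via the revised draft → the approval → the reply from legal → the follow-up.
Likewise the summary memo reaches the follow-up by chaining the stated constraints.
No chain forces the agenda (or any of the others) ahead of the follow-up.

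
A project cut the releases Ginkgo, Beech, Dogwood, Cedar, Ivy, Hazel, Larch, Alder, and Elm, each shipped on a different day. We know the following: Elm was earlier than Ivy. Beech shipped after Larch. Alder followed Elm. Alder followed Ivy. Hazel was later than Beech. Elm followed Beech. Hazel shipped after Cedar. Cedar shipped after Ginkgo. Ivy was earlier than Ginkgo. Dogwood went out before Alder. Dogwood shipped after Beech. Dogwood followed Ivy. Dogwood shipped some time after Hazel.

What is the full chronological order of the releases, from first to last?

Larch, Beech, Elm, Ivy, Ginkgo, Cedar, Hazel, Dogwood, Alder

The constraints fix every adjacent pair, so only one ordering works:
Larch → Beech → Elm → Ivy → Ginkgo → Cedar → Hazel → Dogwood → Alder.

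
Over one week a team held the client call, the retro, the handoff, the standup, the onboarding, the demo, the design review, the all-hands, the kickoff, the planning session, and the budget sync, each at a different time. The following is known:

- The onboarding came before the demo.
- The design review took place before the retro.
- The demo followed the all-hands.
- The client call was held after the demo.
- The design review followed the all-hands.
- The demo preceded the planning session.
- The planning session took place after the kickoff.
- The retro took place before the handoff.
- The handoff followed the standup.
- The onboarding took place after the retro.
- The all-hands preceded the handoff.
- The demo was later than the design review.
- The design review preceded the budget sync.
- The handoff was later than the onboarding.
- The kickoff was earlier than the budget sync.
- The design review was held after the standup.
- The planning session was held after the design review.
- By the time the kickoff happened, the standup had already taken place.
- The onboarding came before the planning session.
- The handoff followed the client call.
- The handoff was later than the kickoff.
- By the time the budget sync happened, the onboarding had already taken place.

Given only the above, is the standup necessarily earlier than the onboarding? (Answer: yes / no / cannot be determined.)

Chain the constraints: the standup → the design review → the retro → the onboarding. Each link is directly stated, so the standup comes before the onboarding.

yes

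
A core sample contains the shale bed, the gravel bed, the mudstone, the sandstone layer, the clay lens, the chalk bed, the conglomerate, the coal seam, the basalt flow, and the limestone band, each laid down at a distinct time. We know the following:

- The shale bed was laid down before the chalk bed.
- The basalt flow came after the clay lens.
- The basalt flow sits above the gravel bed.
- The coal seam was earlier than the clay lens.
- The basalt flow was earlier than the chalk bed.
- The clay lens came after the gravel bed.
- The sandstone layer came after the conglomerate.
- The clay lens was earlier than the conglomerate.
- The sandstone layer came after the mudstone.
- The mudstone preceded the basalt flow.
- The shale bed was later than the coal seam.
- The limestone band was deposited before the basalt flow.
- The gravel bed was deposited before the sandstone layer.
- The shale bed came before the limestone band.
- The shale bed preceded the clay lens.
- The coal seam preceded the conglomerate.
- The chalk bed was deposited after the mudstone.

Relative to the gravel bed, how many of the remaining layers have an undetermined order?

Forced after the gravel bed: the basalt flow, the chalk bed, the clay lens, the conglomerate, and the sandstone layer.
That leaves the coal seam, the limestone band, the mudstone, and the shale bed with no forced order relative to the gravel bed — 4.

4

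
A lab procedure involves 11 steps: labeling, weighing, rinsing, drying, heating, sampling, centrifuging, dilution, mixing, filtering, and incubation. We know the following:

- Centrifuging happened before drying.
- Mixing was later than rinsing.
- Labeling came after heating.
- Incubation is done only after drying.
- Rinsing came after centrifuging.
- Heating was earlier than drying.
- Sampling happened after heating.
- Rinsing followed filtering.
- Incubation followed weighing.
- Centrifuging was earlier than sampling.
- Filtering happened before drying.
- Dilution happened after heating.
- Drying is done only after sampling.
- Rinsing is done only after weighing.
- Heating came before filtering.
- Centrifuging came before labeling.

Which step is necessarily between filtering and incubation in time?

drying

Tracing the constraints gives filtering → drying → incubation, so drying sits after filtering and before incubation.
No other step is forced both after filtering and before incubation.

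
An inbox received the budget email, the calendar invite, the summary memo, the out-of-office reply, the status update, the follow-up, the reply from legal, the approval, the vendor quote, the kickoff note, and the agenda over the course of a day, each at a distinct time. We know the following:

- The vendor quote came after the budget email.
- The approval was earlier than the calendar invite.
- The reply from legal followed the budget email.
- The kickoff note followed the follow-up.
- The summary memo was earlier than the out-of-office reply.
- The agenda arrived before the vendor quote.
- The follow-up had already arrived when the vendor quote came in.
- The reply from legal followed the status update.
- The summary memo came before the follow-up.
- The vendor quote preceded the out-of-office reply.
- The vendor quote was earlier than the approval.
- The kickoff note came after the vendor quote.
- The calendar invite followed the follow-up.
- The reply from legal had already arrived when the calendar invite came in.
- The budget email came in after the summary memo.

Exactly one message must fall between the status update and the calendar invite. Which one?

the reply from legal

Tracing the constraints gives the status update → the reply from legal → the calendar invite, so the reply from legal sits after the status update and before the calendar invite.
No other message is forced both after the status update and before the calendar invite.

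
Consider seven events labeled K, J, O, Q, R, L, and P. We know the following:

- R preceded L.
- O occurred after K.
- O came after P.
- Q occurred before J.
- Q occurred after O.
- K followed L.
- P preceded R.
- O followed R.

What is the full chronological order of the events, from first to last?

P, R, L, K, O, Q, J

The constraints fix every adjacent pair, so only one ordering works:
P → R → L → K → O → Q → J.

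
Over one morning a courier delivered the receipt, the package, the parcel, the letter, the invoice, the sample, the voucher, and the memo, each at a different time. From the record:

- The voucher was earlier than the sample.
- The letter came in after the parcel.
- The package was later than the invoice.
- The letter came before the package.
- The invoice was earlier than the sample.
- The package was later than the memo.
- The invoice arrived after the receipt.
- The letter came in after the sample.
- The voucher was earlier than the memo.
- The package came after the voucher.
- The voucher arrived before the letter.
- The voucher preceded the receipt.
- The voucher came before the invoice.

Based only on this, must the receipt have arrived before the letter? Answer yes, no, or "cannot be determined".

yes

Chain the constraints: the receipt → the invoice → the sample → the letter. Each link is directly stated, so the receipt comes before the letter.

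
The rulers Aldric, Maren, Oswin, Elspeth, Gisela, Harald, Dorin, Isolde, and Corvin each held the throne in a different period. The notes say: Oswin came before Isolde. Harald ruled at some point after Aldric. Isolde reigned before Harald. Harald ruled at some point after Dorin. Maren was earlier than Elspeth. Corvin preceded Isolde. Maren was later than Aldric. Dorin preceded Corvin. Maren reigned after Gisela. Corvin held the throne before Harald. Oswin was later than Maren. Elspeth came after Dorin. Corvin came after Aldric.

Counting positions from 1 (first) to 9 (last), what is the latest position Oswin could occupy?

7

Oswin must come before Harald and Isolde — 2 rulers forced after them.
Everything else can be placed before Oswin in some valid order, so Oswin can sit as late as position 9 − 2 = 7.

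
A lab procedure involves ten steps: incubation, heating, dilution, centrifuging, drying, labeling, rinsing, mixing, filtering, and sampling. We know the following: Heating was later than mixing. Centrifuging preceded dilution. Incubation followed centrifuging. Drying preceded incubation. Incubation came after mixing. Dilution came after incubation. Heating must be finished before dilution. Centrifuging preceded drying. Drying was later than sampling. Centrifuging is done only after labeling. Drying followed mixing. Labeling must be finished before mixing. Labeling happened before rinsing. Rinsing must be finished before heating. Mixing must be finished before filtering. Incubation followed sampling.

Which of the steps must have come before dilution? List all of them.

Directly stated before dilution: centrifuging, heating, and incubation.
Drying reaches dilution via drying → incubation → dilution.
Labeling reaches dilution via labeling → centrifuging → dilution.
Mixing reaches dilution via mixing → incubation → dilution.
Likewise rinsing and sampling each reach dilution by chaining the stated constraints.

centrifuging, drying, heating, incubation, labeling, mixing, rinsing, sampling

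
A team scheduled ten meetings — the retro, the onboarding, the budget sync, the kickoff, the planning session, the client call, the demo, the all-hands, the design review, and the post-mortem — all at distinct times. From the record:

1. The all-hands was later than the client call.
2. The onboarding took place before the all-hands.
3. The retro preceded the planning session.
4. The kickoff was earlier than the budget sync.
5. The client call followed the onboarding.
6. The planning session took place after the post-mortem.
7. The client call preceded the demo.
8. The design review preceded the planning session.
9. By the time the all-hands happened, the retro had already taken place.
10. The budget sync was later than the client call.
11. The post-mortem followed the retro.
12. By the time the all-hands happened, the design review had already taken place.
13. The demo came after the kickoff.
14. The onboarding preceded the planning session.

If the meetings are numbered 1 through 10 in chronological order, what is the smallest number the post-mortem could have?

The retro must come before the post-mortem — 1 forced predecessor.
Nothing else is forced ahead of the post-mortem, so its earliest slot is position 1 + 1 = 2.

2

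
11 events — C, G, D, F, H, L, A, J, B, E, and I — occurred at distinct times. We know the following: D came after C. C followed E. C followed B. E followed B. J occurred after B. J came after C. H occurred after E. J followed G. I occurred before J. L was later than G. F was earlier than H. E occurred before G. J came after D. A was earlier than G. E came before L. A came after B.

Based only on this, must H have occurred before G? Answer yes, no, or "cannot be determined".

cannot be determined

No chain of stated constraints runs from H to G, and none runs from G to H either.
So the relative order of H and G is not fixed by the given facts.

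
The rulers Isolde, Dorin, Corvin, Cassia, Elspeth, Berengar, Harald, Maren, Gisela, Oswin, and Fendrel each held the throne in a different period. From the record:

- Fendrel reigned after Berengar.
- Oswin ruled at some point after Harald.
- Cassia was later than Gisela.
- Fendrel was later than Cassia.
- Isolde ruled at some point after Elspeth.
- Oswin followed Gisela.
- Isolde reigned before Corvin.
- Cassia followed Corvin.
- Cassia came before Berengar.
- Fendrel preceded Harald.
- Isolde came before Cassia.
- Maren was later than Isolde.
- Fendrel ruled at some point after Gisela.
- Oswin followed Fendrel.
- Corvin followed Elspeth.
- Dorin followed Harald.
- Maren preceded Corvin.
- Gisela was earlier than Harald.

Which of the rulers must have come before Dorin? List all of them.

Directly stated before Dorin: Harald.
Berengar reaches Dorin via Berengar → Fendrel → Harald → Dorin.
Cassia reaches Dorin via Cassia → Fendrel → Harald → Dorin.
Corvin reaches Dorin via Corvin → Cassia → Fendrel → Harald → Dorin.
Likewise Elspeth, Fendrel, Gisela, Isolde, and Maren each reach Dorin by chaining the stated constraints.

Berengar, Cassia, Corvin, Elspeth, Fendrel, Gisela, Harald, Isolde, Maren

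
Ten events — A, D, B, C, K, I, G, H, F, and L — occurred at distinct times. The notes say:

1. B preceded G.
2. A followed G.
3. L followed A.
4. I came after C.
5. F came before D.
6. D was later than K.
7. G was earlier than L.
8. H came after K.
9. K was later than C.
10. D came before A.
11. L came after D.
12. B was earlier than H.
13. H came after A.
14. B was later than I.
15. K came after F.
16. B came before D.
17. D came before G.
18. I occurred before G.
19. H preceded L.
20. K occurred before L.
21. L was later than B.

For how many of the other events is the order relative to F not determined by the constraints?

3

Forced after F: A, D, G, H, K, and L.
That leaves B, C, and I with no forced order relative to F — 3.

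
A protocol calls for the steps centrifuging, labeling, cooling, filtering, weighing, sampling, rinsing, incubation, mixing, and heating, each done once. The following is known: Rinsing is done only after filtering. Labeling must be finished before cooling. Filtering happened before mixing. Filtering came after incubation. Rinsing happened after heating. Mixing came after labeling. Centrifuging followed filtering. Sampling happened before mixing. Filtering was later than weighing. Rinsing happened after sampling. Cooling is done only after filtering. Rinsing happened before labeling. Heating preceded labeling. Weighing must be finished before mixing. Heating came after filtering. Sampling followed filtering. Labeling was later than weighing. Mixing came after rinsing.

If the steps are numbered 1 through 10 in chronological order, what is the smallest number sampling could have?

4

Filtering, incubation, and weighing must all come before sampling — 3 forced predecessors.
Nothing else is forced ahead of sampling, so its earliest slot is position 3 + 1 = 4.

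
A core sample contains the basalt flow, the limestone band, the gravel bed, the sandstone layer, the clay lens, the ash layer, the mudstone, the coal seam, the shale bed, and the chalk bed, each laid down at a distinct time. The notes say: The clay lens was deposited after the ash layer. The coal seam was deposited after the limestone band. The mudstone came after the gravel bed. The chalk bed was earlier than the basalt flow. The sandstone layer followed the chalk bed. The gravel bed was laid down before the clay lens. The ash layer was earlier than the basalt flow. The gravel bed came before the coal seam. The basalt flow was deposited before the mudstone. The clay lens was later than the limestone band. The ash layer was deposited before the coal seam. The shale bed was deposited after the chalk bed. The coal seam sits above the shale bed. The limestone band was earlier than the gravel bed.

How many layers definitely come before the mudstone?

Directly stated before the mudstone: the basalt flow and the gravel bed.
The ash layer reaches the mudstone via the ash layer → the basalt flow → the mudstone.
The chalk bed reaches the mudstone via the chalk bed → the basalt flow → the mudstone.
The limestone band reaches the mudstone via the limestone band → the gravel bed → the mudstone.
That's the ash layer, the basalt flow, the chalk bed, the gravel bed, and the limestone band — 5 in all.

5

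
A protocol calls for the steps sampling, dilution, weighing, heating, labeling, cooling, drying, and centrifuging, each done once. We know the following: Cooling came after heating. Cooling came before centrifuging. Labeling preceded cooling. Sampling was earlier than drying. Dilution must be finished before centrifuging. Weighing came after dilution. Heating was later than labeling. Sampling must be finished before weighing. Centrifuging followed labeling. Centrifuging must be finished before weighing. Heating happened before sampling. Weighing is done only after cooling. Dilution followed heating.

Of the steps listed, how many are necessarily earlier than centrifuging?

Directly stated before centrifuging: cooling, dilution, and labeling.
Heating reaches centrifuging via heating → dilution → centrifuging.
No chain forces drying (or any of the others) ahead of centrifuging.
That's cooling, dilution, heating, and labeling — 4 in all.

4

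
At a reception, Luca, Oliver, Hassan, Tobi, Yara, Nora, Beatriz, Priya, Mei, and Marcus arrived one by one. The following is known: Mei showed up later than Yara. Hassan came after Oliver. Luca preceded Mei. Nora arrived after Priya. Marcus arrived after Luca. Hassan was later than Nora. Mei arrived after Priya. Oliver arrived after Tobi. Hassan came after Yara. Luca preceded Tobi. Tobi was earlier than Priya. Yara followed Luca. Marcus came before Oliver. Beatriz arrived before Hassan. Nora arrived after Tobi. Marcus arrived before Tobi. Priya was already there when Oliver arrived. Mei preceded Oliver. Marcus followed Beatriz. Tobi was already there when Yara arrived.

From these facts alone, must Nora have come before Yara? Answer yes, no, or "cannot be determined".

No chain of stated constraints runs from Nora to Yara, and none runs from Yara to Nora either.
So the relative order of Nora and Yara is not fixed by the given facts.

cannot be determined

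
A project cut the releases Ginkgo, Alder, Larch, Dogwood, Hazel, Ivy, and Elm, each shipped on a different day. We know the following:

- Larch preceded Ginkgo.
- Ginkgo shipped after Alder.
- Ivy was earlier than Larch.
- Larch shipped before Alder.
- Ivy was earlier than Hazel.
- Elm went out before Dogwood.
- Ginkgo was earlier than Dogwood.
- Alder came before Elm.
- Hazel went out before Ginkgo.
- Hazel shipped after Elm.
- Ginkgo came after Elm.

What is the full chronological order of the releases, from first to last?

The constraints fix every adjacent pair, so only one ordering works:
Ivy → Larch → Alder → Elm → Hazel → Ginkgo → Dogwood.

Ivy, Larch, Alder, Elm, Hazel, Ginkgo, Dogwood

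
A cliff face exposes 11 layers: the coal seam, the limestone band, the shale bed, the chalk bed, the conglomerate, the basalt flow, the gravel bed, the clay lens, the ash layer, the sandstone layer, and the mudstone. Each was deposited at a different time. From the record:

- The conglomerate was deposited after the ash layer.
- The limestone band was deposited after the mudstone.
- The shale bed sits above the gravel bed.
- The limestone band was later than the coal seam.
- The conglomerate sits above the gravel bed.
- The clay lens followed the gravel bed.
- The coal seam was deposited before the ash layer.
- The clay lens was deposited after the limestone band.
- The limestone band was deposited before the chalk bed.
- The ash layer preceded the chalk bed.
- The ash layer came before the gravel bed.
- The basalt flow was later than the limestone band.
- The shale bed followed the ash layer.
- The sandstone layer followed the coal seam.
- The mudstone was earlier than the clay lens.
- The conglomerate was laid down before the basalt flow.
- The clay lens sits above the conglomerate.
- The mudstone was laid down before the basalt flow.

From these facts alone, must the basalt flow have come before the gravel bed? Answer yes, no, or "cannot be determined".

Tracing the constraints gives the gravel bed → the conglomerate → the basalt flow, so the gravel bed must come before the basalt flow.
That means the basalt flow cannot be before the gravel bed.

no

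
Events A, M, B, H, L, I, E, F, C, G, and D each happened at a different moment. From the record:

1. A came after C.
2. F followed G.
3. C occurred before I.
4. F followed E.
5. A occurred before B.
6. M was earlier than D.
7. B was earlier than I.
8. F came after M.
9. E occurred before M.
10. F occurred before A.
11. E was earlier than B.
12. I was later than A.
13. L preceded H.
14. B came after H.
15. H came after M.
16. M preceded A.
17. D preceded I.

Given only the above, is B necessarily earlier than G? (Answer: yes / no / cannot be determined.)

Tracing the constraints gives G → F → A → B, so G must come before B.
That means B cannot be before G.

no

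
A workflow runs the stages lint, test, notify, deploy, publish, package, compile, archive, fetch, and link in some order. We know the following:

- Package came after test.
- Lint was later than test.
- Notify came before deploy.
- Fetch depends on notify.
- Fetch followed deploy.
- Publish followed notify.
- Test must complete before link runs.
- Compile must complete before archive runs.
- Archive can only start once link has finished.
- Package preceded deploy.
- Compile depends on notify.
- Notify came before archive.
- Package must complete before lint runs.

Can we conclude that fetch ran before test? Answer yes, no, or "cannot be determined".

no

Tracing the constraints gives test → package → deploy → fetch, so test must come before fetch.
That means fetch cannot be before test.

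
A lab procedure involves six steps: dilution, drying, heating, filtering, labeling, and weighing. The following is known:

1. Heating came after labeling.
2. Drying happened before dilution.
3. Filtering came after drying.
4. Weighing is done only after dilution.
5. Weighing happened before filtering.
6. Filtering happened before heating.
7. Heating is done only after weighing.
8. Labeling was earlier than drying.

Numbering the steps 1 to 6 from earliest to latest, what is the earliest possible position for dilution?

3

Drying and labeling must both come before dilution — 2 forced predecessors.
Nothing else is forced ahead of dilution, so its earliest slot is position 2 + 1 = 3.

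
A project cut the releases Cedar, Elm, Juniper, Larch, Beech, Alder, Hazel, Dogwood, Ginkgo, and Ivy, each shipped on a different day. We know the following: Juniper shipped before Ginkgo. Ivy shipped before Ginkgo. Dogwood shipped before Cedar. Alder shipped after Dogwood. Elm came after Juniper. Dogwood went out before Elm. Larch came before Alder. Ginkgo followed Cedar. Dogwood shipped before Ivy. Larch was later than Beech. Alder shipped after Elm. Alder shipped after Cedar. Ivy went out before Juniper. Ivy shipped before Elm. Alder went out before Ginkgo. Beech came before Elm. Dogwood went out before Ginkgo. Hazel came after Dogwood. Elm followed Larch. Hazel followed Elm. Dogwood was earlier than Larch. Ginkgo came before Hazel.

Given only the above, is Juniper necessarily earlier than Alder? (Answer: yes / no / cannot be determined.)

yes

Chain the constraints: Juniper → Elm → Alder. Each link is directly stated, so Juniper comes before Alder.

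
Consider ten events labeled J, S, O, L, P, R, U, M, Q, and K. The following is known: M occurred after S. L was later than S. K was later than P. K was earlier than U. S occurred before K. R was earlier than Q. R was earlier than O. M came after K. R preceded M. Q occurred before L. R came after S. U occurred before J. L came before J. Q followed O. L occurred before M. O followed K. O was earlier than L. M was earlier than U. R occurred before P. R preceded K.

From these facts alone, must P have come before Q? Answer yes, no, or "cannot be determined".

Chain the constraints: P → K → O → Q. Each link is directly stated, so P comes before Q.

yes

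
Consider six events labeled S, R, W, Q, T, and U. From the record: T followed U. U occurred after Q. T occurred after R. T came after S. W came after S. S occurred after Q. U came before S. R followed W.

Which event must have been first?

Q

Q has a chain of constraints placing it before every other event, so Q must be first.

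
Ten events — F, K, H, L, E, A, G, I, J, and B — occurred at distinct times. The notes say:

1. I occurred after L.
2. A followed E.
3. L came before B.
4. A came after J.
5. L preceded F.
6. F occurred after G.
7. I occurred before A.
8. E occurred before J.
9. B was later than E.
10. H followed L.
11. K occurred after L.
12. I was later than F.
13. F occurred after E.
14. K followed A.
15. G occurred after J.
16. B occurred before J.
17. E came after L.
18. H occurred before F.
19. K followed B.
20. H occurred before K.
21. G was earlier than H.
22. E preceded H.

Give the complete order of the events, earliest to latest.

L, E, B, J, G, H, F, I, A, K

The constraints fix every adjacent pair, so only one ordering works:
L → E → B → J → G → H → F → I → A → K.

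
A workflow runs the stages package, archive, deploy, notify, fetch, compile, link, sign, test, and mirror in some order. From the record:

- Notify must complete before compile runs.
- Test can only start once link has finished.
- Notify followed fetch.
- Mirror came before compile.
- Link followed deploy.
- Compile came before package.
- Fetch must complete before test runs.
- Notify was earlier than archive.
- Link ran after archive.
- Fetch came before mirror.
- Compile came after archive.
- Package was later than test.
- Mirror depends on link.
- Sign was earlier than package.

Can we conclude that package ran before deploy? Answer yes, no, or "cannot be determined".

Tracing the constraints gives deploy → link → test → package, so deploy must come before package.
That means package cannot be before deploy.

no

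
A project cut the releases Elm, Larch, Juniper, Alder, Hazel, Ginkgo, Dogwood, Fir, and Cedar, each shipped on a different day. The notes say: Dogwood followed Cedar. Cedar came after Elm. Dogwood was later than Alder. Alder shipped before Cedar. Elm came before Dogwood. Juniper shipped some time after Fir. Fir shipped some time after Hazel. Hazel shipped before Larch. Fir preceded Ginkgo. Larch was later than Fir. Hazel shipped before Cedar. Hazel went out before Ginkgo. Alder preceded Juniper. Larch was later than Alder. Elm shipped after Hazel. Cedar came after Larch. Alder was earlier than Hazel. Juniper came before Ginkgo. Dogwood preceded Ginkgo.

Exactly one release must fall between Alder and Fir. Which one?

Hazel

Tracing the constraints gives Alder → Hazel → Fir, so Hazel sits after Alder and before Fir.
No other release is forced both after Alder and before Fir.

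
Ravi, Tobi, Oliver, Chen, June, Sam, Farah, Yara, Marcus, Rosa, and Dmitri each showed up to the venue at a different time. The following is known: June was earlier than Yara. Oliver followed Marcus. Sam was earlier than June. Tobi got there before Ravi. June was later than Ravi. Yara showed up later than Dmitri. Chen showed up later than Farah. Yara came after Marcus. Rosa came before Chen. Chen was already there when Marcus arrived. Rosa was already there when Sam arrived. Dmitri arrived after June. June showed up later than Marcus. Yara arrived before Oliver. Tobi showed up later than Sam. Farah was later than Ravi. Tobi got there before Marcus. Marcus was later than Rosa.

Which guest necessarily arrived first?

Rosa

Rosa has a chain of constraints placing them before every other guest, so Rosa must be first.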